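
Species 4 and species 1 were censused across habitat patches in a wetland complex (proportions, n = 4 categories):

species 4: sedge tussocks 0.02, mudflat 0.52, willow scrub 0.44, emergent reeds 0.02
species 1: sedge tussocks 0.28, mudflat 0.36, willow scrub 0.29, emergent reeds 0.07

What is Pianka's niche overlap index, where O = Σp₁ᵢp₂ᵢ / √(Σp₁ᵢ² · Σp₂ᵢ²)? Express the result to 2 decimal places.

0.87

Σ p₁ᵢp₂ᵢ = 0.0056 + 0.1872 + 0.1276 + 0.0014 = 0.3218
Σp_1ᵢ² = 0.02² + 0.52² + 0.44² + 0.02² = 0.0004 + 0.2704 + 0.1936 + 0.0004 = 0.4648
Σp_2ᵢ² = 0.28² + 0.36² + 0.29² + 0.07² = 0.0784 + 0.1296 + 0.0841 + 0.0049 = 0.2970
O = 0.3218 / √(0.4648 × 0.2970) = 0.3218 / 0.37154 = 0.8661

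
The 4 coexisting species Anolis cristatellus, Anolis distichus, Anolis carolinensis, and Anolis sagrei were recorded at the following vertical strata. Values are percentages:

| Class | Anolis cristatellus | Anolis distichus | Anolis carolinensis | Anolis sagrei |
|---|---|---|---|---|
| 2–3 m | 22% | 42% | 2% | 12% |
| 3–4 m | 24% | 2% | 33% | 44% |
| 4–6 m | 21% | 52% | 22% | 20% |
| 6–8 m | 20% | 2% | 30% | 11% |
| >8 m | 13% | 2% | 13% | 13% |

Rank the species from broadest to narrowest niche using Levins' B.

Convert percentages to proportions (divide by 100).
Σp_crisᵢ² = 0.22² + 0.24² + 0.21² + 0.20² + 0.13² = 0.0484 + 0.0576 + 0.0441 + 0.0400 + 0.0169 = 0.2070
B_cris = 1 / 0.2070 = 4.8309
Σp_distᵢ² = 0.42² + 0.02² + 0.52² + 0.02² + 0.02² = 0.1764 + 0.0004 + 0.2704 + 0.0004 + 0.0004 = 0.4480
B_dist = 1 / 0.4480 = 2.2321
Σp_caroᵢ² = 0.02² + 0.33² + 0.22² + 0.30² + 0.13² = 0.0004 + 0.1089 + 0.0484 + 0.0900 + 0.0169 = 0.2646
B_caro = 1 / 0.2646 = 3.7793
Σp_sagrᵢ² = 0.12² + 0.44² + 0.20² + 0.11² + 0.13² = 0.0144 + 0.1936 + 0.0400 + 0.0121 + 0.0169 = 0.2770
B_sagr = 1 / 0.2770 = 3.6101
Ranking by B (broadest → narrowest): Anolis cristatellus (4.83) > Anolis carolinensis (3.78) > Anolis sagrei (3.61) > Anolis distichus (2.23)

Anolis cristatellus > Anolis carolinensis > Anolis sagrei > Anolis distichus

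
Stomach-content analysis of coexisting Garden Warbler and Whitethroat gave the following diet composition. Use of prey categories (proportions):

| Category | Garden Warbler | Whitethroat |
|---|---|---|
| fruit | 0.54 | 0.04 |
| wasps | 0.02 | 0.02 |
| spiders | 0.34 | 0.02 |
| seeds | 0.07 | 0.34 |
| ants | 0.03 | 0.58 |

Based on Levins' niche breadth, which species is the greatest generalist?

Garden Warbler

Σp_Warbᵢ² = 0.54² + 0.02² + 0.34² + 0.07² + 0.03² = 0.2916 + 0.0004 + 0.1156 + 0.0049 + 0.0009 = 0.4134
B_Warb = 1 / 0.4134 = 2.4190
Σp_Whitᵢ² = 0.04² + 0.02² + 0.02² + 0.34² + 0.58² = 0.0016 + 0.0004 + 0.0004 + 0.1156 + 0.3364 = 0.4544
B_Whit = 1 / 0.4544 = 2.2007
Highest B → broadest niche (most generalist): Garden Warbler (B = 2.42).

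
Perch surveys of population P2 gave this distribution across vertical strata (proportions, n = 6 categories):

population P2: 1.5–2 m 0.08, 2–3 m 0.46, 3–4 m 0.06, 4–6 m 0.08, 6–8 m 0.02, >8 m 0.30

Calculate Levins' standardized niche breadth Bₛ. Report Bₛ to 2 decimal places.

0.43

Σpᵢ² = 0.08² + 0.46² + 0.06² + 0.08² + 0.02² + 0.30² = 0.0064 + 0.2116 + 0.0036 + 0.0064 + 0.0004 + 0.0900 = 0.3184
B = 1 / 0.3184 = 3.1407
Bₛ = (B − 1)/(n − 1) = (3.1407 − 1)/(6 − 1) = 2.1407/5 = 0.4281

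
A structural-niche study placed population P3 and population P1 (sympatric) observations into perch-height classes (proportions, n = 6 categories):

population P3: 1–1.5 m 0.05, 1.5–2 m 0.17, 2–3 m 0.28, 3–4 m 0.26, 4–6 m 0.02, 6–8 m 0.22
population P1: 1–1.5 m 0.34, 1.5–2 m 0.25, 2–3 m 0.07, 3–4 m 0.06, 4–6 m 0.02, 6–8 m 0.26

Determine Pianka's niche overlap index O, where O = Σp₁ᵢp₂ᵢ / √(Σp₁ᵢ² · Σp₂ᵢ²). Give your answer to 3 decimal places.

Σ p₁ᵢp₂ᵢ = 0.0170 + 0.0425 + 0.0196 + 0.0156 + 0.0004 + 0.0572 = 0.1523
Σp_1ᵢ² = 0.05² + 0.17² + 0.28² + 0.26² + 0.02² + 0.22² = 0.0025 + 0.0289 + 0.0784 + 0.0676 + 0.0004 + 0.0484 = 0.2262
Σp_2ᵢ² = 0.34² + 0.25² + 0.07² + 0.06² + 0.02² + 0.26² = 0.1156 + 0.0625 + 0.0049 + 0.0036 + 0.0004 + 0.0676 = 0.2546
O = 0.1523 / √(0.2262 × 0.2546) = 0.1523 / 0.239980 = 0.63464

0.635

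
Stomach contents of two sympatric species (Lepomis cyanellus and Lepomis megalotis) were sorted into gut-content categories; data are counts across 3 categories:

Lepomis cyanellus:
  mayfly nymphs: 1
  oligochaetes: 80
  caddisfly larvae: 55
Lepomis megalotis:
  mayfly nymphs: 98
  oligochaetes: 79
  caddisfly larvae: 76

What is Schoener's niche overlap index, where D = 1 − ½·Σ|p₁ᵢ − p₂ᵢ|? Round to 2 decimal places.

Proportions for Lepomis cyanellus (n=136): 1/136=0.0074, 80/136=0.5882, 55/136=0.4044
Proportions for Lepomis megalotis (n=253): 98/253=0.3874, 79/253=0.3123, 76/253=0.3004
Σ|p₁ᵢ − p₂ᵢ| = 0.3800 + 0.2759 + 0.1040 = 0.7599
D = 1 − ½ × 0.7599 = 1 − 0.37995 = 0.62005

0.62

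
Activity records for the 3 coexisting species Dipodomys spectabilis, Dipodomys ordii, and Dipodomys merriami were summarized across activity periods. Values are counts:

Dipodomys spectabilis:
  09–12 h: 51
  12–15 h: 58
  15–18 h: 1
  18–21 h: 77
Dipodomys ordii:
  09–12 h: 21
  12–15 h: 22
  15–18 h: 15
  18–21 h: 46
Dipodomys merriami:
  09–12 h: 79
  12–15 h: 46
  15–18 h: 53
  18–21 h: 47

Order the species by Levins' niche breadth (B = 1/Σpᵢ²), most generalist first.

Proportions for Dipodomys spectabilis (n=187): 51/187=0.2727, 58/187=0.3102, 1/187=0.0053, 77/187=0.4118
Proportions for Dipodomys ordii (n=104): 21/104=0.2019, 22/104=0.2115, 15/104=0.1442, 46/104=0.4423
Proportions for Dipodomys merriami (n=225): 79/225=0.3511, 46/225=0.2044, 53/225=0.2356, 47/225=0.2089
Σp_specᵢ² = 0.2727² + 0.3102² + 0.0053² + 0.4118² = 0.074365 + 0.096224 + 0.000028 + 0.169579 = 0.340196
B_spec = 1 / 0.340196 = 2.9395
Σp_ordiᵢ² = 0.2019² + 0.2115² + 0.1442² + 0.4423² = 0.040764 + 0.044732 + 0.020794 + 0.195629 = 0.301919
B_ordi = 1 / 0.301919 = 3.3121
Σp_merrᵢ² = 0.3511² + 0.2044² + 0.2356² + 0.2089² = 0.123271 + 0.041779 + 0.055507 + 0.043639 = 0.264196
B_merr = 1 / 0.264196 = 3.7851
Ranking by B (broadest → narrowest): Dipodomys merriami (3.79) > Dipodomys ordii (3.31) > Dipodomys spectabilis (2.94)

Dipodomys merriami > Dipodomys ordii > Dipodomys spectabilis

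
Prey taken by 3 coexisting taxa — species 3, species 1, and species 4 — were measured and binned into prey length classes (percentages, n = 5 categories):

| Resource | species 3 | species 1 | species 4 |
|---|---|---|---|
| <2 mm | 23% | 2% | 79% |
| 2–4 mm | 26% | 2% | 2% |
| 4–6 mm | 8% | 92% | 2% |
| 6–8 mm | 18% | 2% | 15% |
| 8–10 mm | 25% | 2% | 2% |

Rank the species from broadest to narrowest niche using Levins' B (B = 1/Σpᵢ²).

Convert percentages to proportions (divide by 100).
Σp_3ᵢ² = 0.23² + 0.26² + 0.08² + 0.18² + 0.25² = 0.0529 + 0.0676 + 0.0064 + 0.0324 + 0.0625 = 0.2218
B_3 = 1 / 0.2218 = 4.5086
Σp_1ᵢ² = 0.02² + 0.02² + 0.92² + 0.02² + 0.02² = 0.0004 + 0.0004 + 0.8464 + 0.0004 + 0.0004 = 0.8480
B_1 = 1 / 0.8480 = 1.1792
Σp_4ᵢ² = 0.79² + 0.02² + 0.02² + 0.15² + 0.02² = 0.6241 + 0.0004 + 0.0004 + 0.0225 + 0.0004 = 0.6478
B_4 = 1 / 0.6478 = 1.5437
Ranking by B (broadest → narrowest): species 3 (4.51) > species 4 (1.54) > species 1 (1.18)

species 3 > species 4 > species 1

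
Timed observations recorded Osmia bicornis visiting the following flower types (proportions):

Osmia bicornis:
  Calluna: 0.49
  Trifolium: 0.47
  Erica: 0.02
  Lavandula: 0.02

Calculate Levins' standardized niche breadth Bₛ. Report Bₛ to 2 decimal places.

Σpᵢ² = 0.49² + 0.47² + 0.02² + 0.02² = 0.2401 + 0.2209 + 0.0004 + 0.0004 = 0.4618
B = 1 / 0.4618 = 2.1654
Bₛ = (B − 1)/(n − 1) = (2.1654 − 1)/(4 − 1) = 1.1654/3 = 0.3885

0.39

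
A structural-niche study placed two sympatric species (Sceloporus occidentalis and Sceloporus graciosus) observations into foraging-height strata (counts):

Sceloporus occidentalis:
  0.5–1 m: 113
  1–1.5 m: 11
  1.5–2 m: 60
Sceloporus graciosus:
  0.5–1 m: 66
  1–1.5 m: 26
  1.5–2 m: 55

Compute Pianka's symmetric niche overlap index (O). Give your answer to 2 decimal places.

Proportions for Sceloporus occidentalis (n=184): 113/184=0.6141, 11/184=0.0598, 60/184=0.3261
Proportions for Sceloporus graciosus (n=147): 66/147=0.4490, 26/147=0.1769, 55/147=0.3741
Σ p₁ᵢp₂ᵢ = 0.275731 + 0.010579 + 0.121994 = 0.408304
Σp_1ᵢ² = 0.6141² + 0.0598² + 0.3261² = 0.377119 + 0.003576 + 0.106341 = 0.487036
Σp_2ᵢ² = 0.4490² + 0.1769² + 0.3741² = 0.201601 + 0.031294 + 0.139951 = 0.372846
O = 0.408304 / √(0.487036 × 0.372846) = 0.408304 / 0.4261331 = 0.9582

0.96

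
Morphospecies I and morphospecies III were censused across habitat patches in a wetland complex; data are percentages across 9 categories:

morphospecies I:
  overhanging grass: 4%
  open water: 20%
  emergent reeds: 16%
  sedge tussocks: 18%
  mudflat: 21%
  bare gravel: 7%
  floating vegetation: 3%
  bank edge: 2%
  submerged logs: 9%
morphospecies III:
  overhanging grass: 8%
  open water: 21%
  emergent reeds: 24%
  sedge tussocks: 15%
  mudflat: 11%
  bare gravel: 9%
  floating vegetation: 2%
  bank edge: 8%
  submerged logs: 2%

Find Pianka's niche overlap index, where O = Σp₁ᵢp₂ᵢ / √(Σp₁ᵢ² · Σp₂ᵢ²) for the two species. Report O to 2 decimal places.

0.91

Convert percentages to proportions (divide by 100).
Σ p₁ᵢp₂ᵢ = 0.0032 + 0.0420 + 0.0384 + 0.0270 + 0.0231 + 0.0063 + 0.0006 + 0.0016 + 0.0018 = 0.1440
Σp_1ᵢ² = 0.04² + 0.20² + 0.16² + 0.18² + 0.21² + 0.07² + 0.03² + 0.02² + 0.09² = 0.0016 + 0.0400 + 0.0256 + 0.0324 + 0.0441 + 0.0049 + 0.0009 + 0.0004 + 0.0081 = 0.1580
Σp_2ᵢ² = 0.08² + 0.21² + 0.24² + 0.15² + 0.11² + 0.09² + 0.02² + 0.08² + 0.02² = 0.0064 + 0.0441 + 0.0576 + 0.0225 + 0.0121 + 0.0081 + 0.0004 + 0.0064 + 0.0004 = 0.1580
O = 0.1440 / √(0.1580 × 0.1580) = 0.1440 / 0.15800 = 0.9114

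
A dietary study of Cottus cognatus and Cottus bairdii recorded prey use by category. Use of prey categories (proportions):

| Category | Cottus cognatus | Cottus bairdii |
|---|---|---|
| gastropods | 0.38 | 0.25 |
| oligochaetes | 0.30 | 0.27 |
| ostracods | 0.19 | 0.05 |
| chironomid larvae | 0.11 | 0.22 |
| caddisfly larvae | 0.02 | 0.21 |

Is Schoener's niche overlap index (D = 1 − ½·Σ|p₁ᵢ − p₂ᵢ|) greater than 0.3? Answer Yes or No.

Σ|p₁ᵢ − p₂ᵢ| = 0.13 + 0.03 + 0.14 + 0.11 + 0.19 = 0.60
D = 1 − ½ × 0.60 = 1 − 0.300 = 0.7000
D = 0.7000 > 0.3 → Yes.

Yes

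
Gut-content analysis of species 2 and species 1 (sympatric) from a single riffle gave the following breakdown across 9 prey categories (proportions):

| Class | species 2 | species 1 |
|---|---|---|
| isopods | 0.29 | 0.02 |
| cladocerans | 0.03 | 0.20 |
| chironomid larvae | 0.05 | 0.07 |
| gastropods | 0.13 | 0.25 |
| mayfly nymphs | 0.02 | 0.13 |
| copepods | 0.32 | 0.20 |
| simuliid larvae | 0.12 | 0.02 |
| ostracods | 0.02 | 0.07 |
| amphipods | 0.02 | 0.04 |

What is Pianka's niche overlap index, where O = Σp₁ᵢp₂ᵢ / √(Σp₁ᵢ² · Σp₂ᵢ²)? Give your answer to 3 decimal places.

0.609

Σ p₁ᵢp₂ᵢ = 0.0058 + 0.0060 + 0.0035 + 0.0325 + 0.0026 + 0.0640 + 0.0024 + 0.0014 + 0.0008 = 0.1190
Σp_1ᵢ² = 0.29² + 0.03² + 0.05² + 0.13² + 0.02² + 0.32² + 0.12² + 0.02² + 0.02² = 0.0841 + 0.0009 + 0.0025 + 0.0169 + 0.0004 + 0.1024 + 0.0144 + 0.0004 + 0.0004 = 0.2224
Σp_2ᵢ² = 0.02² + 0.20² + 0.07² + 0.25² + 0.13² + 0.20² + 0.02² + 0.07² + 0.04² = 0.0004 + 0.0400 + 0.0049 + 0.0625 + 0.0169 + 0.0400 + 0.0004 + 0.0049 + 0.0016 = 0.1716
O = 0.1190 / √(0.2224 × 0.1716) = 0.1190 / 0.195356 = 0.60914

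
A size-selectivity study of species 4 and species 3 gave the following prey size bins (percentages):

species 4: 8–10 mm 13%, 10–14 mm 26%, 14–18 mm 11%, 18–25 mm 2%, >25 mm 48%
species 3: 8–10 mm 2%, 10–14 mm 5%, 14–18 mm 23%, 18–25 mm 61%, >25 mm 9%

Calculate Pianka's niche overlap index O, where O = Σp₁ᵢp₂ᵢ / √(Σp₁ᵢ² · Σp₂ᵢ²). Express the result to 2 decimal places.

0.25

Convert percentages to proportions (divide by 100).
Σ p₁ᵢp₂ᵢ = 0.0026 + 0.0130 + 0.0253 + 0.0122 + 0.0432 = 0.0963
Σp_1ᵢ² = 0.13² + 0.26² + 0.11² + 0.02² + 0.48² = 0.0169 + 0.0676 + 0.0121 + 0.0004 + 0.2304 = 0.3274
Σp_2ᵢ² = 0.02² + 0.05² + 0.23² + 0.61² + 0.09² = 0.0004 + 0.0025 + 0.0529 + 0.3721 + 0.0081 = 0.4360
O = 0.0963 / √(0.3274 × 0.4360) = 0.0963 / 0.37782 = 0.2549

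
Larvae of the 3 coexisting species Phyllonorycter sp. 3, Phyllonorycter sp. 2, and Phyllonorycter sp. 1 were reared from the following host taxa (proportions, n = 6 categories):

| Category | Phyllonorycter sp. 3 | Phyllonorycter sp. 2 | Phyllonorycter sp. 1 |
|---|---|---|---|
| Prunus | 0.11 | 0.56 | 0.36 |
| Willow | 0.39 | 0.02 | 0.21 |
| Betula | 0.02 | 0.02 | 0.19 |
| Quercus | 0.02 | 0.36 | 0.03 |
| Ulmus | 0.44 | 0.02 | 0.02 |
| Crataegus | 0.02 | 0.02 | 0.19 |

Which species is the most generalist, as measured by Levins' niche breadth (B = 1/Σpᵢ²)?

Σp_3ᵢ² = 0.11² + 0.39² + 0.02² + 0.02² + 0.44² + 0.02² = 0.0121 + 0.1521 + 0.0004 + 0.0004 + 0.1936 + 0.0004 = 0.3590
B_3 = 1 / 0.3590 = 2.7855
Σp_2ᵢ² = 0.56² + 0.02² + 0.02² + 0.36² + 0.02² + 0.02² = 0.3136 + 0.0004 + 0.0004 + 0.1296 + 0.0004 + 0.0004 = 0.4448
B_2 = 1 / 0.4448 = 2.2482
Σp_1ᵢ² = 0.36² + 0.21² + 0.19² + 0.03² + 0.02² + 0.19² = 0.1296 + 0.0441 + 0.0361 + 0.0009 + 0.0004 + 0.0361 = 0.2472
B_1 = 1 / 0.2472 = 4.0453
Highest B → broadest niche (most generalist): Phyllonorycter sp. 1 (B = 4.05).

Phyllonorycter sp. 1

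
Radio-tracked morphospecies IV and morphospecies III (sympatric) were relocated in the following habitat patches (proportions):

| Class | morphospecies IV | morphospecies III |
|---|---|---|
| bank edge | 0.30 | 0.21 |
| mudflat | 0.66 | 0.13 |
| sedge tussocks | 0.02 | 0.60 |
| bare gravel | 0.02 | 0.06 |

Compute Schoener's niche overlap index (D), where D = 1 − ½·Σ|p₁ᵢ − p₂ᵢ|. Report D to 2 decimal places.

0.38

Σ|p₁ᵢ − p₂ᵢ| = 0.09 + 0.53 + 0.58 + 0.04 = 1.24
D = 1 − ½ × 1.24 = 1 − 0.620 = 0.3800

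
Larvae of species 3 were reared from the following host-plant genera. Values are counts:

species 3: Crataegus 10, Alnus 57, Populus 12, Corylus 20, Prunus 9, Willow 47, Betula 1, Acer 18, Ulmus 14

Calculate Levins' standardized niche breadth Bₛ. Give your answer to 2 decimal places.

0.53

Proportions for species 3 (n=188): 10/188=0.0532, 57/188=0.3032, 12/188=0.0638, 20/188=0.1064, 9/188=0.0479, 47/188=0.2500, 1/188=0.0053, 18/188=0.0957, 14/188=0.0745
Σpᵢ² = 0.0532² + 0.3032² + 0.0638² + 0.1064² + 0.0479² + 0.2500² + 0.0053² + 0.0957² + 0.0745² = 0.002830 + 0.091930 + 0.004070 + 0.011321 + 0.002294 + 0.062500 + 0.000028 + 0.009158 + 0.005550 = 0.189681
B = 1 / 0.189681 = 5.2720
Bₛ = (B − 1)/(n − 1) = (5.2720 − 1)/(9 − 1) = 4.2720/8 = 0.5340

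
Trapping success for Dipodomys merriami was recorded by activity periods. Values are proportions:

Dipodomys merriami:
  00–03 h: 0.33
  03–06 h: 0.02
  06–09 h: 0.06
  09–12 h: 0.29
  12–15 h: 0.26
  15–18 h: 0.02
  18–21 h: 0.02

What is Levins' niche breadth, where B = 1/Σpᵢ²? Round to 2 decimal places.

Σpᵢ² = 0.33² + 0.02² + 0.06² + 0.29² + 0.26² + 0.02² + 0.02² = 0.1089 + 0.0004 + 0.0036 + 0.0841 + 0.0676 + 0.0004 + 0.0004 = 0.2654
B = 1 / 0.2654 = 3.7679

3.77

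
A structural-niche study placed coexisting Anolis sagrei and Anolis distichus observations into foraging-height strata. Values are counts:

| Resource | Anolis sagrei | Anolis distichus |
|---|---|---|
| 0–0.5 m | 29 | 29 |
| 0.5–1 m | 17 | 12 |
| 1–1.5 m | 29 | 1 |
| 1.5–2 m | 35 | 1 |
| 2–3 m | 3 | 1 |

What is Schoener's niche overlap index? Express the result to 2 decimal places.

0.48

Proportions for Anolis sagrei (n=113): 29/113=0.2566, 17/113=0.1504, 29/113=0.2566, 35/113=0.3097, 3/113=0.0265
Proportions for Anolis distichus (n=44): 29/44=0.6591, 12/44=0.2727, 1/44=0.0227, 1/44=0.0227, 1/44=0.0227
Σ|p₁ᵢ − p₂ᵢ| = 0.4025 + 0.1223 + 0.2339 + 0.2870 + 0.0038 = 1.0495
D = 1 − ½ × 1.0495 = 1 − 0.52475 = 0.47525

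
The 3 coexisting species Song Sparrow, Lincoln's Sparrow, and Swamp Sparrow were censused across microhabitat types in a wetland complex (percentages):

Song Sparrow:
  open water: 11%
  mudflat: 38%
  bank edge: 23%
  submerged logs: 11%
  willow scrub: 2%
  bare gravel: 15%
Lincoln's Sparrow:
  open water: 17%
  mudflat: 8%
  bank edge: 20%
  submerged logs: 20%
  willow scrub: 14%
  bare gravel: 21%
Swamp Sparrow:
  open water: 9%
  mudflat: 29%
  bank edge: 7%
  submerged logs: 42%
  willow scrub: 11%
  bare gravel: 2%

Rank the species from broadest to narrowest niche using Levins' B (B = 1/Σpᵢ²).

Lincoln's Sparrow > Song Sparrow > Swamp Sparrow

Convert percentages to proportions (divide by 100).
Σp_Songᵢ² = 0.11² + 0.38² + 0.23² + 0.11² + 0.02² + 0.15² = 0.0121 + 0.1444 + 0.0529 + 0.0121 + 0.0004 + 0.0225 = 0.2444
B_Song = 1 / 0.2444 = 4.0917
Σp_Lincᵢ² = 0.17² + 0.08² + 0.20² + 0.20² + 0.14² + 0.21² = 0.0289 + 0.0064 + 0.0400 + 0.0400 + 0.0196 + 0.0441 = 0.1790
B_Linc = 1 / 0.1790 = 5.5866
Σp_Swamᵢ² = 0.09² + 0.29² + 0.07² + 0.42² + 0.11² + 0.02² = 0.0081 + 0.0841 + 0.0049 + 0.1764 + 0.0121 + 0.0004 = 0.2860
B_Swam = 1 / 0.2860 = 3.4965
Ranking by B (broadest → narrowest): Lincoln's Sparrow (5.59) > Song Sparrow (4.09) > Swamp Sparrow (3.50)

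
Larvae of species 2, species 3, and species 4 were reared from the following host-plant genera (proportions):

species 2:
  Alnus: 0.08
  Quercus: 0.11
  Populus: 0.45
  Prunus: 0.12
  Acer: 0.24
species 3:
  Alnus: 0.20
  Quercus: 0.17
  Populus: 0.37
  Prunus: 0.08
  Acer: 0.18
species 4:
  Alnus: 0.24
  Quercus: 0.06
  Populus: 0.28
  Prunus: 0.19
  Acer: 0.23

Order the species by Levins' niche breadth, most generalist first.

Σp_2ᵢ² = 0.08² + 0.11² + 0.45² + 0.12² + 0.24² = 0.0064 + 0.0121 + 0.2025 + 0.0144 + 0.0576 = 0.2930
B_2 = 1 / 0.2930 = 3.4130
Σp_3ᵢ² = 0.20² + 0.17² + 0.37² + 0.08² + 0.18² = 0.0400 + 0.0289 + 0.1369 + 0.0064 + 0.0324 = 0.2446
B_3 = 1 / 0.2446 = 4.0883
Σp_4ᵢ² = 0.24² + 0.06² + 0.28² + 0.19² + 0.23² = 0.0576 + 0.0036 + 0.0784 + 0.0361 + 0.0529 = 0.2286
B_4 = 1 / 0.2286 = 4.3745
Ranking by B (broadest → narrowest): species 4 (4.37) > species 3 (4.09) > species 2 (3.41)

species 4 > species 3 > species 2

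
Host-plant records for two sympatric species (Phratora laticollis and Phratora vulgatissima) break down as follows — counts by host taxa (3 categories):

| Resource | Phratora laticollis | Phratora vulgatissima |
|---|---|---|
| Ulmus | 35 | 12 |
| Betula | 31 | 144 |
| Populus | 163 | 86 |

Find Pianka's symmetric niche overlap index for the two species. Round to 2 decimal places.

Proportions for Phratora laticollis (n=229): 35/229=0.1528, 31/229=0.1354, 163/229=0.7118
Proportions for Phratora vulgatissima (n=242): 12/242=0.0496, 144/242=0.5950, 86/242=0.3554
Σ p₁ᵢp₂ᵢ = 0.007579 + 0.080563 + 0.252974 = 0.341116
Σp_1ᵢ² = 0.1528² + 0.1354² + 0.7118² = 0.023348 + 0.018333 + 0.506659 = 0.548340
Σp_2ᵢ² = 0.0496² + 0.5950² + 0.3554² = 0.002460 + 0.354025 + 0.126309 = 0.482794
O = 0.341116 / √(0.548340 × 0.482794) = 0.341116 / 0.5145243 = 0.6630

0.66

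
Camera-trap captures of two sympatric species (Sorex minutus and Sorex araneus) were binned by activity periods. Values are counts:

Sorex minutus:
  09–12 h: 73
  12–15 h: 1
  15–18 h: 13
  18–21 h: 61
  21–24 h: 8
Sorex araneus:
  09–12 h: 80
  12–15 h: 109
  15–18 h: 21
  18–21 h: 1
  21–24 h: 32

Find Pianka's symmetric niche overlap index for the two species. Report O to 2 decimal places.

0.48

Proportions for Sorex minutus (n=156): 73/156=0.4679, 1/156=0.0064, 13/156=0.0833, 61/156=0.3910, 8/156=0.0513
Proportions for Sorex araneus (n=243): 80/243=0.3292, 109/243=0.4486, 21/243=0.0864, 1/243=0.0041, 32/243=0.1317
Σ p₁ᵢp₂ᵢ = 0.154033 + 0.002871 + 0.007197 + 0.001603 + 0.006756 = 0.172460
Σp_1ᵢ² = 0.4679² + 0.0064² + 0.0833² + 0.3910² + 0.0513² = 0.218930 + 0.000041 + 0.006939 + 0.152881 + 0.002632 = 0.381423
Σp_2ᵢ² = 0.3292² + 0.4486² + 0.0864² + 0.0041² + 0.1317² = 0.108373 + 0.201242 + 0.007465 + 0.000017 + 0.017345 = 0.334442
O = 0.172460 / √(0.381423 × 0.334442) = 0.172460 / 0.3571608 = 0.4829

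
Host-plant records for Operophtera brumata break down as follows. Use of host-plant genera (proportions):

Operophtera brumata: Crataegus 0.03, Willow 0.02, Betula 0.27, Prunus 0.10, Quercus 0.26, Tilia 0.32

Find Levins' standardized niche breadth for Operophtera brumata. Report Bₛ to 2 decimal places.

0.59

Σpᵢ² = 0.03² + 0.02² + 0.27² + 0.10² + 0.26² + 0.32² = 0.0009 + 0.0004 + 0.0729 + 0.0100 + 0.0676 + 0.1024 = 0.2542
B = 1 / 0.2542 = 3.9339
Bₛ = (B − 1)/(n − 1) = (3.9339 − 1)/(6 − 1) = 2.9339/5 = 0.5868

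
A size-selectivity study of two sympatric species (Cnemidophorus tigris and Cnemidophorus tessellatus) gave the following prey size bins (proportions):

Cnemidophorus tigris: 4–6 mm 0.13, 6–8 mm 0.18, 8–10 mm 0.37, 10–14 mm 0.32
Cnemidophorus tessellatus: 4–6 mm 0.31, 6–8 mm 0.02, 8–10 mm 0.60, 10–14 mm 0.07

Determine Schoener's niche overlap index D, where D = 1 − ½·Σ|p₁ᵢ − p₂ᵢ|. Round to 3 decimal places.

Σ|p₁ᵢ − p₂ᵢ| = 0.18 + 0.16 + 0.23 + 0.25 = 0.82
D = 1 − ½ × 0.82 = 1 − 0.410 = 0.59000

0.590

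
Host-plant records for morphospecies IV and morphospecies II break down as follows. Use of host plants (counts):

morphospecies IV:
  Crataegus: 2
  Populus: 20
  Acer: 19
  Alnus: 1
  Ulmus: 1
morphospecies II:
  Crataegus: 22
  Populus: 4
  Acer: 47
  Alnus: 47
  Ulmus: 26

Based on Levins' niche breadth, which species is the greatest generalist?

Proportions for morphospecies IV (n=43): 2/43=0.0465, 20/43=0.4651, 19/43=0.4419, 1/43=0.0233, 1/43=0.0233
Proportions for morphospecies II (n=146): 22/146=0.1507, 4/146=0.0274, 47/146=0.3219, 47/146=0.3219, 26/146=0.1781
Σp_IVᵢ² = 0.0465² + 0.4651² + 0.4419² + 0.0233² + 0.0233² = 0.002162 + 0.216318 + 0.195276 + 0.000543 + 0.000543 = 0.414842
B_IV = 1 / 0.414842 = 2.4106
Σp_IIᵢ² = 0.1507² + 0.0274² + 0.3219² + 0.3219² + 0.1781² = 0.022710 + 0.000751 + 0.103620 + 0.103620 + 0.031720 = 0.262421
B_II = 1 / 0.262421 = 3.8107
Highest B → broadest niche (most generalist): morphospecies II (B = 3.81).

morphospecies II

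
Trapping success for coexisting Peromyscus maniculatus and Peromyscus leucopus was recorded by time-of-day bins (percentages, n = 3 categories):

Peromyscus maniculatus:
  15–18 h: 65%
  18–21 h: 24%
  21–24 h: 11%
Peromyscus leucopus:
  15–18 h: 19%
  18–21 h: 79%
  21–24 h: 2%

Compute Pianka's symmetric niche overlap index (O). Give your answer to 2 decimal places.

0.55

Convert percentages to proportions (divide by 100).
Σ p₁ᵢp₂ᵢ = 0.1235 + 0.1896 + 0.0022 = 0.3153
Σp_1ᵢ² = 0.65² + 0.24² + 0.11² = 0.4225 + 0.0576 + 0.0121 = 0.4922
Σp_2ᵢ² = 0.19² + 0.79² + 0.02² = 0.0361 + 0.6241 + 0.0004 = 0.6606
O = 0.3153 / √(0.4922 × 0.6606) = 0.3153 / 0.57022 = 0.5529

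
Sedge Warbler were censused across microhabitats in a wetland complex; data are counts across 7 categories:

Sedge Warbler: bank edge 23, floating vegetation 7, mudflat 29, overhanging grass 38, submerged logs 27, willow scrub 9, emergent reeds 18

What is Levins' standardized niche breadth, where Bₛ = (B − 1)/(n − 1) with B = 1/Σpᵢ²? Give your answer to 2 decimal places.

Proportions for Sedge Warbler (n=151): 23/151=0.1523, 7/151=0.0464, 29/151=0.1921, 38/151=0.2517, 27/151=0.1788, 9/151=0.0596, 18/151=0.1192
Σpᵢ² = 0.1523² + 0.0464² + 0.1921² + 0.2517² + 0.1788² + 0.0596² + 0.1192² = 0.023195 + 0.002153 + 0.036902 + 0.063353 + 0.031969 + 0.003552 + 0.014209 = 0.175333
B = 1 / 0.175333 = 5.7034
Bₛ = (B − 1)/(n − 1) = (5.7034 − 1)/(7 − 1) = 4.7034/6 = 0.7839

0.78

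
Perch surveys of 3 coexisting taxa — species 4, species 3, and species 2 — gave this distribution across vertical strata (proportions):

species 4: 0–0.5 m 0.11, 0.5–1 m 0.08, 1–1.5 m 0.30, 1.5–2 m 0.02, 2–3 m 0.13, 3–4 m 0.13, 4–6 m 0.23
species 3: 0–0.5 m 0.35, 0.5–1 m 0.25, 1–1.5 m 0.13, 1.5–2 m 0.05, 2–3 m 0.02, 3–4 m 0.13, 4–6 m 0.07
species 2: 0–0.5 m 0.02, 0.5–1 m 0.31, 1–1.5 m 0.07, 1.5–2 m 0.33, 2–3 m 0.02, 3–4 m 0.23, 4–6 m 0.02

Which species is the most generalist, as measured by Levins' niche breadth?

species 4

Σp_4ᵢ² = 0.11² + 0.08² + 0.30² + 0.02² + 0.13² + 0.13² + 0.23² = 0.0121 + 0.0064 + 0.0900 + 0.0004 + 0.0169 + 0.0169 + 0.0529 = 0.1956
B_4 = 1 / 0.1956 = 5.1125
Σp_3ᵢ² = 0.35² + 0.25² + 0.13² + 0.05² + 0.02² + 0.13² + 0.07² = 0.1225 + 0.0625 + 0.0169 + 0.0025 + 0.0004 + 0.0169 + 0.0049 = 0.2266
B_3 = 1 / 0.2266 = 4.4131
Σp_2ᵢ² = 0.02² + 0.31² + 0.07² + 0.33² + 0.02² + 0.23² + 0.02² = 0.0004 + 0.0961 + 0.0049 + 0.1089 + 0.0004 + 0.0529 + 0.0004 = 0.2640
B_2 = 1 / 0.2640 = 3.7879
Highest B → broadest niche (most generalist): species 4 (B = 5.11).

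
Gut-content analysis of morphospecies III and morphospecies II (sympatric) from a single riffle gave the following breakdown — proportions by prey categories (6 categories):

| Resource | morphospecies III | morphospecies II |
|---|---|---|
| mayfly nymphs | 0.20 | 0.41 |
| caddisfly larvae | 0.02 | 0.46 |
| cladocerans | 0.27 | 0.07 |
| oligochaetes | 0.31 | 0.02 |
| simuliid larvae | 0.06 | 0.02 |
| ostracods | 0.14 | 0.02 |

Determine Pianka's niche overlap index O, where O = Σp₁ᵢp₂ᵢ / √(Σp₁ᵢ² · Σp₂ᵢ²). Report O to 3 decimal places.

0.402

Σ p₁ᵢp₂ᵢ = 0.0820 + 0.0092 + 0.0189 + 0.0062 + 0.0012 + 0.0028 = 0.1203
Σp_1ᵢ² = 0.20² + 0.02² + 0.27² + 0.31² + 0.06² + 0.14² = 0.0400 + 0.0004 + 0.0729 + 0.0961 + 0.0036 + 0.0196 = 0.2326
Σp_2ᵢ² = 0.41² + 0.46² + 0.07² + 0.02² + 0.02² + 0.02² = 0.1681 + 0.2116 + 0.0049 + 0.0004 + 0.0004 + 0.0004 = 0.3858
O = 0.1203 / √(0.2326 × 0.3858) = 0.1203 / 0.299561 = 0.40159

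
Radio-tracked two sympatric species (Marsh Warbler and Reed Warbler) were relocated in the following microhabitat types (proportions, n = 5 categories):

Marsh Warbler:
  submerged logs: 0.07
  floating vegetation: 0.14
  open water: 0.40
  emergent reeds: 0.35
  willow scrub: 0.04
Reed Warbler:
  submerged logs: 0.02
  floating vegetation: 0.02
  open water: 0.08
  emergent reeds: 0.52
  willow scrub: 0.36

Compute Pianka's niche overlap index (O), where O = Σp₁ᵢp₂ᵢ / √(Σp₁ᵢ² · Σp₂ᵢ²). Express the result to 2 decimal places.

Σ p₁ᵢp₂ᵢ = 0.0014 + 0.0028 + 0.0320 + 0.1820 + 0.0144 = 0.2326
Σp_1ᵢ² = 0.07² + 0.14² + 0.40² + 0.35² + 0.04² = 0.0049 + 0.0196 + 0.1600 + 0.1225 + 0.0016 = 0.3086
Σp_2ᵢ² = 0.02² + 0.02² + 0.08² + 0.52² + 0.36² = 0.0004 + 0.0004 + 0.0064 + 0.2704 + 0.1296 = 0.4072
O = 0.2326 / √(0.3086 × 0.4072) = 0.2326 / 0.35449 = 0.6562

0.66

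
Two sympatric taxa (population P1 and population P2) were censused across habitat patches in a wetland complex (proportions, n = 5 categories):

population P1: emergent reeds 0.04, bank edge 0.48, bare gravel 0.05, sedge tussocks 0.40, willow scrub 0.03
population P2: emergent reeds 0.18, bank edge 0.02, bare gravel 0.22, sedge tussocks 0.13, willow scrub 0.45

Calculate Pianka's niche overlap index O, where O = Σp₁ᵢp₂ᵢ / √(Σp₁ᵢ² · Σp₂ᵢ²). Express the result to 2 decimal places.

Σ p₁ᵢp₂ᵢ = 0.0072 + 0.0096 + 0.0110 + 0.0520 + 0.0135 = 0.0933
Σp_1ᵢ² = 0.04² + 0.48² + 0.05² + 0.40² + 0.03² = 0.0016 + 0.2304 + 0.0025 + 0.1600 + 0.0009 = 0.3954
Σp_2ᵢ² = 0.18² + 0.02² + 0.22² + 0.13² + 0.45² = 0.0324 + 0.0004 + 0.0484 + 0.0169 + 0.2025 = 0.3006
O = 0.0933 / √(0.3954 × 0.3006) = 0.0933 / 0.34476 = 0.2706

0.27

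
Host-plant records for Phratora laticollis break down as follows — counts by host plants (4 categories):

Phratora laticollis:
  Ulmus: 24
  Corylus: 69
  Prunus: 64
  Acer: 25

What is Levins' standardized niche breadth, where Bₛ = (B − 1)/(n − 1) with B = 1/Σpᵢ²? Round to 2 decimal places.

0.76

Proportions for Phratora laticollis (n=182): 24/182=0.1319, 69/182=0.3791, 64/182=0.3516, 25/182=0.1374
Σpᵢ² = 0.1319² + 0.3791² + 0.3516² + 0.1374² = 0.017398 + 0.143717 + 0.123623 + 0.018879 = 0.303617
B = 1 / 0.303617 = 3.2936
Bₛ = (B − 1)/(n − 1) = (3.2936 − 1)/(4 − 1) = 2.2936/3 = 0.7645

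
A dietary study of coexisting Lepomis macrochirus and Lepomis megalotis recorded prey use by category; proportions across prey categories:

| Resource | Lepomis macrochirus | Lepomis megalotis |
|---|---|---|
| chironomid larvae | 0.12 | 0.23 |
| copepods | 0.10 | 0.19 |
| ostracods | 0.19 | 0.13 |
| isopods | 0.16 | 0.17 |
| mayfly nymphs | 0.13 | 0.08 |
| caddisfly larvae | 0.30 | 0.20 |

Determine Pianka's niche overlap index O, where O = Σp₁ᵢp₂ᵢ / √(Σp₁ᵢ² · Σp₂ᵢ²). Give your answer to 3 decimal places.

Σ p₁ᵢp₂ᵢ = 0.0276 + 0.0190 + 0.0247 + 0.0272 + 0.0104 + 0.0600 = 0.1689
Σp_1ᵢ² = 0.12² + 0.10² + 0.19² + 0.16² + 0.13² + 0.30² = 0.0144 + 0.0100 + 0.0361 + 0.0256 + 0.0169 + 0.0900 = 0.1930
Σp_2ᵢ² = 0.23² + 0.19² + 0.13² + 0.17² + 0.08² + 0.20² = 0.0529 + 0.0361 + 0.0169 + 0.0289 + 0.0064 + 0.0400 = 0.1812
O = 0.1689 / √(0.1930 × 0.1812) = 0.1689 / 0.187007 = 0.90317

0.903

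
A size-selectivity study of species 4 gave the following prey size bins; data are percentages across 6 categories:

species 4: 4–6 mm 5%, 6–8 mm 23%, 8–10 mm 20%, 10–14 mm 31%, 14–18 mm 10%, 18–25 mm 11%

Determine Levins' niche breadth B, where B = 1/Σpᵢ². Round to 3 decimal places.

4.682

Convert percentages to proportions (divide by 100).
Σpᵢ² = 0.05² + 0.23² + 0.20² + 0.31² + 0.10² + 0.11² = 0.0025 + 0.0529 + 0.0400 + 0.0961 + 0.0100 + 0.0121 = 0.2136
B = 1 / 0.2136 = 4.68165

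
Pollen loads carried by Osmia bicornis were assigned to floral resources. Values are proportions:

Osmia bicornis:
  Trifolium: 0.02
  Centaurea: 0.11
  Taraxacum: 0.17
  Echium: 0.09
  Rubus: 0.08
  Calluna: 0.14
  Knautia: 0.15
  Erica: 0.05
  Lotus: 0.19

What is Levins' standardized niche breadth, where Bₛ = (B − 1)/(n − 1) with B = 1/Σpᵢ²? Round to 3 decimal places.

0.790

Σpᵢ² = 0.02² + 0.11² + 0.17² + 0.09² + 0.08² + 0.14² + 0.15² + 0.05² + 0.19² = 0.0004 + 0.0121 + 0.0289 + 0.0081 + 0.0064 + 0.0196 + 0.0225 + 0.0025 + 0.0361 = 0.1366
B = 1 / 0.1366 = 7.32064
Bₛ = (B − 1)/(n − 1) = (7.32064 − 1)/(9 − 1) = 6.32064/8 = 0.79008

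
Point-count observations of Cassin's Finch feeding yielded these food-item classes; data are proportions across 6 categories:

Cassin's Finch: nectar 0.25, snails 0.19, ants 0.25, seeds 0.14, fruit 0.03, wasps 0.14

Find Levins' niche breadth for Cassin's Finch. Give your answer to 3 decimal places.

4.970

Σpᵢ² = 0.25² + 0.19² + 0.25² + 0.14² + 0.03² + 0.14² = 0.0625 + 0.0361 + 0.0625 + 0.0196 + 0.0009 + 0.0196 = 0.2012
B = 1 / 0.2012 = 4.97018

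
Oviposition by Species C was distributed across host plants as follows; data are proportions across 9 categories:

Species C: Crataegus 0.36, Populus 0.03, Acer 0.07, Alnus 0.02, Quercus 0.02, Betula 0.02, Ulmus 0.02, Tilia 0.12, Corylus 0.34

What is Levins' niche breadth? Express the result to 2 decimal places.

Σpᵢ² = 0.36² + 0.03² + 0.07² + 0.02² + 0.02² + 0.02² + 0.02² + 0.12² + 0.34² = 0.1296 + 0.0009 + 0.0049 + 0.0004 + 0.0004 + 0.0004 + 0.0004 + 0.0144 + 0.1156 = 0.2670
B = 1 / 0.2670 = 3.7453

3.75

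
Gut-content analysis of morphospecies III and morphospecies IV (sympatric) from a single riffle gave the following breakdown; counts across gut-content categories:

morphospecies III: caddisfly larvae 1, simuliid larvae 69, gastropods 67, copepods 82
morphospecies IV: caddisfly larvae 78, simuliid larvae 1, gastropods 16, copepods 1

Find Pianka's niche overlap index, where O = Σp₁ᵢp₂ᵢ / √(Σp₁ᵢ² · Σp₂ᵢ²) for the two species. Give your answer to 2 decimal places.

0.13

Proportions for morphospecies III (n=219): 1/219=0.0046, 69/219=0.3151, 67/219=0.3059, 82/219=0.3744
Proportions for morphospecies IV (n=96): 78/96=0.8125, 1/96=0.0104, 16/96=0.1667, 1/96=0.0104
Σ p₁ᵢp₂ᵢ = 0.003738 + 0.003277 + 0.050994 + 0.003894 = 0.061903
Σp_1ᵢ² = 0.0046² + 0.3151² + 0.3059² + 0.3744² = 0.000021 + 0.099288 + 0.093575 + 0.140175 = 0.333059
Σp_2ᵢ² = 0.8125² + 0.0104² + 0.1667² + 0.0104² = 0.660156 + 0.000108 + 0.027789 + 0.000108 = 0.688161
O = 0.061903 / √(0.333059 × 0.688161) = 0.061903 / 0.4787465 = 0.1293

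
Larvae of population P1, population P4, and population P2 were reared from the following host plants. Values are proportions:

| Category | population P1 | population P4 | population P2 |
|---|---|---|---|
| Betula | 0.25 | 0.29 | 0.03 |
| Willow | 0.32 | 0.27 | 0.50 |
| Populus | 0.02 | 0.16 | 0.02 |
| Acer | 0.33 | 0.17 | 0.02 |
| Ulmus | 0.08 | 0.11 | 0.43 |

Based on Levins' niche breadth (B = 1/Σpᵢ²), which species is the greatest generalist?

Σp_P1ᵢ² = 0.25² + 0.32² + 0.02² + 0.33² + 0.08² = 0.0625 + 0.1024 + 0.0004 + 0.1089 + 0.0064 = 0.2806
B_P1 = 1 / 0.2806 = 3.5638
Σp_P4ᵢ² = 0.29² + 0.27² + 0.16² + 0.17² + 0.11² = 0.0841 + 0.0729 + 0.0256 + 0.0289 + 0.0121 = 0.2236
B_P4 = 1 / 0.2236 = 4.4723
Σp_P2ᵢ² = 0.03² + 0.50² + 0.02² + 0.02² + 0.43² = 0.0009 + 0.2500 + 0.0004 + 0.0004 + 0.1849 = 0.4366
B_P2 = 1 / 0.4366 = 2.2904
Highest B → broadest niche (most generalist): population P4 (B = 4.47).

population P4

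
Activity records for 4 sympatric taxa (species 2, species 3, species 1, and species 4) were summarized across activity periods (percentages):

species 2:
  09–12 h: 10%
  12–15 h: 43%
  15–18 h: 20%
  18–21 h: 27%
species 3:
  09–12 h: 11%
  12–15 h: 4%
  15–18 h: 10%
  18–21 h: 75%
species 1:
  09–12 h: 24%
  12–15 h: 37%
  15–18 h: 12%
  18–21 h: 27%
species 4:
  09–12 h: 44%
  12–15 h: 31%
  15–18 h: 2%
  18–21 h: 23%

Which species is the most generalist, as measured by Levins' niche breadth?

species 1

Convert percentages to proportions (divide by 100).
Σp_2ᵢ² = 0.10² + 0.43² + 0.20² + 0.27² = 0.0100 + 0.1849 + 0.0400 + 0.0729 = 0.3078
B_2 = 1 / 0.3078 = 3.2489
Σp_3ᵢ² = 0.11² + 0.04² + 0.10² + 0.75² = 0.0121 + 0.0016 + 0.0100 + 0.5625 = 0.5862
B_3 = 1 / 0.5862 = 1.7059
Σp_1ᵢ² = 0.24² + 0.37² + 0.12² + 0.27² = 0.0576 + 0.1369 + 0.0144 + 0.0729 = 0.2818
B_1 = 1 / 0.2818 = 3.5486
Σp_4ᵢ² = 0.44² + 0.31² + 0.02² + 0.23² = 0.1936 + 0.0961 + 0.0004 + 0.0529 = 0.3430
B_4 = 1 / 0.3430 = 2.9155
Highest B → broadest niche (most generalist): species 1 (B = 3.55).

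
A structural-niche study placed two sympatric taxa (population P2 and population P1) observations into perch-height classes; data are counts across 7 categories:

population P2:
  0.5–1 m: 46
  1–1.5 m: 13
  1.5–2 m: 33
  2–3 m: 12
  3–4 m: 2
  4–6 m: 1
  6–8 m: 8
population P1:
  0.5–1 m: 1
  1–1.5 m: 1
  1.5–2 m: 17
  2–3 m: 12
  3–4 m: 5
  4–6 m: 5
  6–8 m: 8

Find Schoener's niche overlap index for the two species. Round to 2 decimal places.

Proportions for population P2 (n=115): 46/115=0.4000, 13/115=0.1130, 33/115=0.2870, 12/115=0.1043, 2/115=0.0174, 1/115=0.0087, 8/115=0.0696
Proportions for population P1 (n=49): 1/49=0.0204, 1/49=0.0204, 17/49=0.3469, 12/49=0.2449, 5/49=0.1020, 5/49=0.1020, 8/49=0.1633
Σ|p₁ᵢ − p₂ᵢ| = 0.3796 + 0.0926 + 0.0599 + 0.1406 + 0.0846 + 0.0933 + 0.0937 = 0.9443
D = 1 − ½ × 0.9443 = 1 − 0.47215 = 0.52785

0.53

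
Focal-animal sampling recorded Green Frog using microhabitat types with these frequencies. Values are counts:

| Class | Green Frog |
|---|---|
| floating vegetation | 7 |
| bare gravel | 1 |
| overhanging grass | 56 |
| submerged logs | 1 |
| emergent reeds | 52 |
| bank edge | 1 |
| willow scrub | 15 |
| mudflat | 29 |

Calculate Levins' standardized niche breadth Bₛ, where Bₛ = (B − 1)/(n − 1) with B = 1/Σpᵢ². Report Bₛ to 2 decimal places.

Proportions for Green Frog (n=162): 7/162=0.0432, 1/162=0.0062, 56/162=0.3457, 1/162=0.0062, 52/162=0.3210, 1/162=0.0062, 15/162=0.0926, 29/162=0.1790
Σpᵢ² = 0.0432² + 0.0062² + 0.3457² + 0.0062² + 0.3210² + 0.0062² + 0.0926² + 0.1790² = 0.001866 + 0.000038 + 0.119508 + 0.000038 + 0.103041 + 0.000038 + 0.008575 + 0.032041 = 0.265145
B = 1 / 0.265145 = 3.7715
Bₛ = (B − 1)/(n − 1) = (3.7715 − 1)/(8 − 1) = 2.7715/7 = 0.3959

0.40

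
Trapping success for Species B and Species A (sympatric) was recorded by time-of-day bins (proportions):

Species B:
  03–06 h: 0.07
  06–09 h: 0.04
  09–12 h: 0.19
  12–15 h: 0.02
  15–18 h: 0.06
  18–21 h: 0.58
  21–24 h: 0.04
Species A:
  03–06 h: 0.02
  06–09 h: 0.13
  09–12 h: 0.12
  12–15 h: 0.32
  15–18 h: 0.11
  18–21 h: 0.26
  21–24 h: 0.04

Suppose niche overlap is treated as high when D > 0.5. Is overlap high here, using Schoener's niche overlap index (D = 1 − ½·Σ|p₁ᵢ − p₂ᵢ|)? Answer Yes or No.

Yes

Σ|p₁ᵢ − p₂ᵢ| = 0.05 + 0.09 + 0.07 + 0.30 + 0.05 + 0.32 + 0.00 = 0.88
D = 1 − ½ × 0.88 = 1 − 0.440 = 0.5600
D = 0.5600 > 0.5 → Yes.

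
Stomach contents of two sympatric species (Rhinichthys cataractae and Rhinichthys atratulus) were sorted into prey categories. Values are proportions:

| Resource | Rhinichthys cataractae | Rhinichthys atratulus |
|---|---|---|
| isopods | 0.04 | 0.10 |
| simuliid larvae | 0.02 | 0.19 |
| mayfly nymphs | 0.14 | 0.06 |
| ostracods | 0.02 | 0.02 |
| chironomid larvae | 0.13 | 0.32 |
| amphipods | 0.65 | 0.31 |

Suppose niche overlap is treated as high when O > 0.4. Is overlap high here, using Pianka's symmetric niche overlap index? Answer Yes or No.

Σ p₁ᵢp₂ᵢ = 0.0040 + 0.0038 + 0.0084 + 0.0004 + 0.0416 + 0.2015 = 0.2597
Σp_1ᵢ² = 0.04² + 0.02² + 0.14² + 0.02² + 0.13² + 0.65² = 0.0016 + 0.0004 + 0.0196 + 0.0004 + 0.0169 + 0.4225 = 0.4614
Σp_2ᵢ² = 0.10² + 0.19² + 0.06² + 0.02² + 0.32² + 0.31² = 0.0100 + 0.0361 + 0.0036 + 0.0004 + 0.1024 + 0.0961 = 0.2486
O = 0.2597 / √(0.4614 × 0.2486) = 0.2597 / 0.33868 = 0.7668
O = 0.7668 > 0.4 → Yes.

Yes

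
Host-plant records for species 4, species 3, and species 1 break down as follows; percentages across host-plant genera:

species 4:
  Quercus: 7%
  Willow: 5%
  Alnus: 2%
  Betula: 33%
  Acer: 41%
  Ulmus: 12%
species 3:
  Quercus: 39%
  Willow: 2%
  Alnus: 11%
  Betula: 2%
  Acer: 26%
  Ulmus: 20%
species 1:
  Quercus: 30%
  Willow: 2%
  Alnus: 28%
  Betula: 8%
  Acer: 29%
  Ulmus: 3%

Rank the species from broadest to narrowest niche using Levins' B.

Convert percentages to proportions (divide by 100).
Σp_4ᵢ² = 0.07² + 0.05² + 0.02² + 0.33² + 0.41² + 0.12² = 0.0049 + 0.0025 + 0.0004 + 0.1089 + 0.1681 + 0.0144 = 0.2992
B_4 = 1 / 0.2992 = 3.3422
Σp_3ᵢ² = 0.39² + 0.02² + 0.11² + 0.02² + 0.26² + 0.20² = 0.1521 + 0.0004 + 0.0121 + 0.0004 + 0.0676 + 0.0400 = 0.2726
B_3 = 1 / 0.2726 = 3.6684
Σp_1ᵢ² = 0.30² + 0.02² + 0.28² + 0.08² + 0.29² + 0.03² = 0.0900 + 0.0004 + 0.0784 + 0.0064 + 0.0841 + 0.0009 = 0.2602
B_1 = 1 / 0.2602 = 3.8432
Ranking by B (broadest → narrowest): species 1 (3.84) > species 3 (3.67) > species 4 (3.34)

species 1 > species 3 > species 4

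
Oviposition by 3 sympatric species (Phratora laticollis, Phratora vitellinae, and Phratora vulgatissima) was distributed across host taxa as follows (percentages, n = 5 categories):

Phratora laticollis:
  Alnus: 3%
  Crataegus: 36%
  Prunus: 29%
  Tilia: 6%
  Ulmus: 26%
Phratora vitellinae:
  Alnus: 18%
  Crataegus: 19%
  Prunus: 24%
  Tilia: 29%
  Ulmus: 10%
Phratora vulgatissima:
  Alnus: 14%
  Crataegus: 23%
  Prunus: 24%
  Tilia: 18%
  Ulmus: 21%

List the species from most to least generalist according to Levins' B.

Convert percentages to proportions (divide by 100).
Σp_latiᵢ² = 0.03² + 0.36² + 0.29² + 0.06² + 0.26² = 0.0009 + 0.1296 + 0.0841 + 0.0036 + 0.0676 = 0.2858
B_lati = 1 / 0.2858 = 3.4990
Σp_viteᵢ² = 0.18² + 0.19² + 0.24² + 0.29² + 0.10² = 0.0324 + 0.0361 + 0.0576 + 0.0841 + 0.0100 = 0.2202
B_vite = 1 / 0.2202 = 4.5413
Σp_vulgᵢ² = 0.14² + 0.23² + 0.24² + 0.18² + 0.21² = 0.0196 + 0.0529 + 0.0576 + 0.0324 + 0.0441 = 0.2066
B_vulg = 1 / 0.2066 = 4.8403
Ranking by B (broadest → narrowest): Phratora vulgatissima (4.84) > Phratora vitellinae (4.54) > Phratora laticollis (3.50)

Phratora vulgatissima > Phratora vitellinae > Phratora laticollis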